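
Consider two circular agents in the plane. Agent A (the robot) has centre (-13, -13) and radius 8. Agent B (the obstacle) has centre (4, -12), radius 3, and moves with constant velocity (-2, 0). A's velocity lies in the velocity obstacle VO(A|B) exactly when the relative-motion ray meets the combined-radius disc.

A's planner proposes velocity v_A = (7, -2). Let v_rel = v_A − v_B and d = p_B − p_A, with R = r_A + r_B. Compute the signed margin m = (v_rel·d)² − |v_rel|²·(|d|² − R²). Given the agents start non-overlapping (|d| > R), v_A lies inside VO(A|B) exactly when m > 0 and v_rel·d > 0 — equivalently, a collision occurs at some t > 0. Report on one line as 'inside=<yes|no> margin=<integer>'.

d = (17, 1),  |d|² = 290;  R = 8+3 = 11,  c = 290−11² = 169
v_rel = (9, -2),  |v_rel|² = 85;  v_rel·d = (9)·(17) + (-2)·(1) = 151
85·t² − 302·t + 169 = 0  ⇒  m = 151² − 85·169 = 8436
m = 8436 > 0,  v_rel·d = 151 > 0  ⇒  inside

inside=yes margin=8436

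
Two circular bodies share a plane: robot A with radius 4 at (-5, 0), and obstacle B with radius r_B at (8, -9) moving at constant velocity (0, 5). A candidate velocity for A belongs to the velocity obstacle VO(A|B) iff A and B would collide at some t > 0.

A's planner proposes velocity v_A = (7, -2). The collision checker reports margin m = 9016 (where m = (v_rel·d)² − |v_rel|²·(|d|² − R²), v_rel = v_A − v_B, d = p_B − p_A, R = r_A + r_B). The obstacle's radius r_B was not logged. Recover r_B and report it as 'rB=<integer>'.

m = 9016
d = (13, -9);  v_rel = (7, -7),  |v_rel|² = 98
v_rel×d = (7)·(-9) − (-7)·(13) = 28
since m = R²·98 − 28²:  R² = (784 + 9016) / 98 = 100
R = √100 = 10  ⇒  r_B = 10 − 4 = 6

rB=6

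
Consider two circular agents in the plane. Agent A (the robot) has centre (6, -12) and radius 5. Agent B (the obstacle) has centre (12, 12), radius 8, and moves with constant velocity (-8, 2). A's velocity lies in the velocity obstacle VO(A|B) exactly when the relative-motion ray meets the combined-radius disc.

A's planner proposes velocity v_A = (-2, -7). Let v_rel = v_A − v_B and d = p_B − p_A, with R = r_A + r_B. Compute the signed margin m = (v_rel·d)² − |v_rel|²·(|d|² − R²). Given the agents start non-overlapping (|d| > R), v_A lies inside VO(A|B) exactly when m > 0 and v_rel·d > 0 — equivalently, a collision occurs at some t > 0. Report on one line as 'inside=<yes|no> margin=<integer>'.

d = (6, 24),  |d|² = 612;  R = 5+8 = 13,  c = 612−13² = 443
v_rel = (6, -9),  |v_rel|² = 117;  v_rel·d = (6)·(6) + (-9)·(24) = -180
117·t² + 360·t + 443 = 0  ⇒  m = (-180)² − 117·443 = -19431
m = -19431 < 0,  v_rel·d = -180 < 0  ⇒  outside

inside=no margin=-19431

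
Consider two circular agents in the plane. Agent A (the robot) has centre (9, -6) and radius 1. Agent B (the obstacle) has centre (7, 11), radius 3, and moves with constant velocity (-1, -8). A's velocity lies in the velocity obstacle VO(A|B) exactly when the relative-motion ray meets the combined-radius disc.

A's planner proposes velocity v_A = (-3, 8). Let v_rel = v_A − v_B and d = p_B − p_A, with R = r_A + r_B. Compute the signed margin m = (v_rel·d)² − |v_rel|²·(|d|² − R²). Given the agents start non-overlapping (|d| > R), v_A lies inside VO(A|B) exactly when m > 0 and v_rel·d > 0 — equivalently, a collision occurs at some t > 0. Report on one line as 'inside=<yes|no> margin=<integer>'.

d = (-2, 17),  |d|² = 293;  R = 1+3 = 4,  c = 293−4² = 277
v_rel = (-2, 16),  |v_rel|² = 260;  v_rel·d = (-2)·(-2) + (16)·(17) = 276
260·t² − 552·t + 277 = 0  ⇒  m = 276² − 260·277 = 4156
m = 4156 > 0,  v_rel·d = 276 > 0  ⇒  inside

inside=yes margin=4156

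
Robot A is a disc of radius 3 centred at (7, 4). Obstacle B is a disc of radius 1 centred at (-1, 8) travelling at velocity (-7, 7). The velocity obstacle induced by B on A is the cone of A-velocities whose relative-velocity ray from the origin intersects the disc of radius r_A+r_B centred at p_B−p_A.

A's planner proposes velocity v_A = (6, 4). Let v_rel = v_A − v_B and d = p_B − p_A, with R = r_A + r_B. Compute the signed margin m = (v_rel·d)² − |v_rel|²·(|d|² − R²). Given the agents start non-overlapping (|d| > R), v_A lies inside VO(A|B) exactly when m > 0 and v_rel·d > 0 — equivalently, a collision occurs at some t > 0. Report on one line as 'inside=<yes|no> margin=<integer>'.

d = (-8, 4),  |d|² = 80;  R = 3+1 = 4,  c = 80−4² = 64
v_rel = (13, -3),  |v_rel|² = 178;  v_rel·d = (13)·(-8) + (-3)·(4) = -116
178·t² + 232·t + 64 = 0  ⇒  m = (-116)² − 178·64 = 2064
m = 2064 > 0,  v_rel·d = -116 < 0  ⇒  outside

inside=no margin=2064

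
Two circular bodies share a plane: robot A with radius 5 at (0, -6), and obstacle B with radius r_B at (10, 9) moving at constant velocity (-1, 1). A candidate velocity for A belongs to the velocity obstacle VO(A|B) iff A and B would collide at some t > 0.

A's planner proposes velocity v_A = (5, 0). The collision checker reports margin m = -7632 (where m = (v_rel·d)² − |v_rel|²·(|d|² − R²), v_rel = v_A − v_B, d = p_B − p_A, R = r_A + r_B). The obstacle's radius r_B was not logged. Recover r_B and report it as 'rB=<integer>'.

m = -7632
d = (10, 15);  v_rel = (6, -1),  |v_rel|² = 37
v_rel×d = (6)·(15) − (-1)·(10) = 100
since m = R²·37 − 100²:  R² = (10000 + -7632) / 37 = 64
R = √64 = 8  ⇒  r_B = 8 − 5 = 3

rB=3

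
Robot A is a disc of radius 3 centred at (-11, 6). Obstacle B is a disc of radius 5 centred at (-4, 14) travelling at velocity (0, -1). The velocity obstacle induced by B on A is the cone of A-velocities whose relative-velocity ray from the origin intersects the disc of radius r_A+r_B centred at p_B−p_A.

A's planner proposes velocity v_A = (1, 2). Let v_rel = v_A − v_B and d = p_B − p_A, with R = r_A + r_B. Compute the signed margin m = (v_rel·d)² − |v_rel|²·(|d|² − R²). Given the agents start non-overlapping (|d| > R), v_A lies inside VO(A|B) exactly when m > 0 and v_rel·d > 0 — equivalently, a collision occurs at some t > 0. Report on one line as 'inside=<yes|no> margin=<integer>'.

d = (7, 8),  |d|² = 113;  R = 3+5 = 8,  c = 113−8² = 49
v_rel = (1, 3),  |v_rel|² = 10;  v_rel·d = (1)·(7) + (3)·(8) = 31
10·t² − 62·t + 49 = 0  ⇒  m = 31² − 10·49 = 471
m = 471 > 0,  v_rel·d = 31 > 0  ⇒  inside

inside=yes margin=471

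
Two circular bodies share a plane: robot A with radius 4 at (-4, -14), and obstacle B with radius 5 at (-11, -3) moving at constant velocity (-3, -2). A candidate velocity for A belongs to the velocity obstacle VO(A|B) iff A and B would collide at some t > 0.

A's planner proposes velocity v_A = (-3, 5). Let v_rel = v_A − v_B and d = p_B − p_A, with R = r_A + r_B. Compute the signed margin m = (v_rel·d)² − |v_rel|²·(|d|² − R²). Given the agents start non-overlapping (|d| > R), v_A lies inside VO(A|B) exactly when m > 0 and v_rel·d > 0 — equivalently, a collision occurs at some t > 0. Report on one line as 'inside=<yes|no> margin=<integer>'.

d = (-7, 11),  |d|² = 170;  R = 4+5 = 9,  c = 170−9² = 89
v_rel = (0, 7),  |v_rel|² = 49;  v_rel·d = (0)·(-7) + (7)·(11) = 77
49·t² − 154·t + 89 = 0  ⇒  m = 77² − 49·89 = 1568
m = 1568 > 0,  v_rel·d = 77 > 0  ⇒  inside

inside=yes margin=1568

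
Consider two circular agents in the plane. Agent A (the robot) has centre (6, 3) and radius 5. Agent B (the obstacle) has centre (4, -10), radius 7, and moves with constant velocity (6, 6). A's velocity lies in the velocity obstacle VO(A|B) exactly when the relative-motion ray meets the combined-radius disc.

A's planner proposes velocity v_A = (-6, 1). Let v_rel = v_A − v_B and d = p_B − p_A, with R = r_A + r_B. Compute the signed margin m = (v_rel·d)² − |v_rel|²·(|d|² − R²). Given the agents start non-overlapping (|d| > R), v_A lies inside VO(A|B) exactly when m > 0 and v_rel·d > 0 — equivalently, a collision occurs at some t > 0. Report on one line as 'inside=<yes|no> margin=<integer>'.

d = (-2, -13),  |d|² = 173;  R = 5+7 = 12,  c = 173−12² = 29
v_rel = (-12, -5),  |v_rel|² = 169;  v_rel·d = (-12)·(-2) + (-5)·(-13) = 89
169·t² − 178·t + 29 = 0  ⇒  m = 89² − 169·29 = 3020
m = 3020 > 0,  v_rel·d = 89 > 0  ⇒  inside

inside=yes margin=3020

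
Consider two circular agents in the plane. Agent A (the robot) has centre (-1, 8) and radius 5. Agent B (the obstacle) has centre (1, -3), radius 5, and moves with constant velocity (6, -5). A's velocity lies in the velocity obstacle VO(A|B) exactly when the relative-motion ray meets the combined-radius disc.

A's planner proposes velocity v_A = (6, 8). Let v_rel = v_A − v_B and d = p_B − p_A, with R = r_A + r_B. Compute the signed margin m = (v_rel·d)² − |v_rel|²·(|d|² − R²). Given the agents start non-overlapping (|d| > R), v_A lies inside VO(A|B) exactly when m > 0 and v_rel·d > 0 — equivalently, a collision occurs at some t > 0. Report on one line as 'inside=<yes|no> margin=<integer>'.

d = (2, -11),  |d|² = 125;  R = 5+5 = 10,  c = 125−10² = 25
v_rel = (0, 13),  |v_rel|² = 169;  v_rel·d = (0)·(2) + (13)·(-11) = -143
169·t² + 286·t + 25 = 0  ⇒  m = (-143)² − 169·25 = 16224
m = 16224 > 0,  v_rel·d = -143 < 0  ⇒  outside

inside=no margin=16224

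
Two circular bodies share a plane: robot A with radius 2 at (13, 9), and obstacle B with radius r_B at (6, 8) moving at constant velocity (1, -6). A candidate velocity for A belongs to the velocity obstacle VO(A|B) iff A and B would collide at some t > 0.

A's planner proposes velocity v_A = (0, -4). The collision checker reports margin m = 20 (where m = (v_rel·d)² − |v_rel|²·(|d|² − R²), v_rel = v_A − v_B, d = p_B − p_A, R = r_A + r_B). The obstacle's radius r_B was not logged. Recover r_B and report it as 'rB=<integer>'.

m = 20
d = (-7, -1);  v_rel = (-1, 2),  |v_rel|² = 5
v_rel×d = (-1)·(-1) − (2)·(-7) = 15
since m = R²·5 − 15²:  R² = (225 + 20) / 5 = 49
R = √49 = 7  ⇒  r_B = 7 − 2 = 5

rB=5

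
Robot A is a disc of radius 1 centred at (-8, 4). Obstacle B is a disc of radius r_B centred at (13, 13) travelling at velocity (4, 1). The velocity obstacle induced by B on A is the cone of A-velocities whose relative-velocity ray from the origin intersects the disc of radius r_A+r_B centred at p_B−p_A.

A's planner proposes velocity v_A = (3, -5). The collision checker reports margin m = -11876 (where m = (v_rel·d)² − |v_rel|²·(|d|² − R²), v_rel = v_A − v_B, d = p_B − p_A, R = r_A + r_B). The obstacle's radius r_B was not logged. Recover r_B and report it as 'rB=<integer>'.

m = -11876
d = (21, 9);  v_rel = (-1, -6),  |v_rel|² = 37
v_rel×d = (-1)·(9) − (-6)·(21) = 117
since m = R²·37 − 117²:  R² = (13689 + -11876) / 37 = 49
R = √49 = 7  ⇒  r_B = 7 − 1 = 6

rB=6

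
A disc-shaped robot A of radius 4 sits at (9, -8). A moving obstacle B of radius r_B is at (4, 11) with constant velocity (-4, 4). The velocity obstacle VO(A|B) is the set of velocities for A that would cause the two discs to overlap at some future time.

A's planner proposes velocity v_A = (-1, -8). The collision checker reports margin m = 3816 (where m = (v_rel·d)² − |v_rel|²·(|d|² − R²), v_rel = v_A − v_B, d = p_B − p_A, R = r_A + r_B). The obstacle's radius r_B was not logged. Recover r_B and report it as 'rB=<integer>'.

m = 3816
d = (-5, 19);  v_rel = (3, -12),  |v_rel|² = 153
v_rel×d = (3)·(19) − (-12)·(-5) = -3
since m = R²·153 − (-3)²:  R² = (9 + 3816) / 153 = 25
R = √25 = 5  ⇒  r_B = 5 − 4 = 1

rB=1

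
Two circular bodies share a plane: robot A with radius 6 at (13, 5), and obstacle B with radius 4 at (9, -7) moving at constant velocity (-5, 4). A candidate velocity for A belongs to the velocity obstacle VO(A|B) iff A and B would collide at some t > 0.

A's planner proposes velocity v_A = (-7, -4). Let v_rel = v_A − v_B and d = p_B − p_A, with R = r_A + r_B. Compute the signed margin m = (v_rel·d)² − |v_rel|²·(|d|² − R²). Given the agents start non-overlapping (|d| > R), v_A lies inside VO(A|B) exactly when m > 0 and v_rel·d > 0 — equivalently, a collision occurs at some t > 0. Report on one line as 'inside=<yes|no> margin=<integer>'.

d = (-4, -12),  |d|² = 160;  R = 6+4 = 10,  c = 160−10² = 60
v_rel = (-2, -8),  |v_rel|² = 68;  v_rel·d = (-2)·(-4) + (-8)·(-12) = 104
68·t² − 208·t + 60 = 0  ⇒  m = 104² − 68·60 = 6736
m = 6736 > 0,  v_rel·d = 104 > 0  ⇒  inside

inside=yes margin=6736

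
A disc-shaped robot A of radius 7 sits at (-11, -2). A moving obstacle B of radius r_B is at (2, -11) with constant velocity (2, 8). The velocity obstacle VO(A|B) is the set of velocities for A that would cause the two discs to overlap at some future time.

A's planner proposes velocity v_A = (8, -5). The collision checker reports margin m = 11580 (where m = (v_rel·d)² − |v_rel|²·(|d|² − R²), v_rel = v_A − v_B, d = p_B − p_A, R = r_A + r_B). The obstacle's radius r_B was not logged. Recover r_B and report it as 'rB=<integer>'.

m = 11580
d = (13, -9);  v_rel = (6, -13),  |v_rel|² = 205
v_rel×d = (6)·(-9) − (-13)·(13) = 115
since m = R²·205 − 115²:  R² = (13225 + 11580) / 205 = 121
R = √121 = 11  ⇒  r_B = 11 − 7 = 4

rB=4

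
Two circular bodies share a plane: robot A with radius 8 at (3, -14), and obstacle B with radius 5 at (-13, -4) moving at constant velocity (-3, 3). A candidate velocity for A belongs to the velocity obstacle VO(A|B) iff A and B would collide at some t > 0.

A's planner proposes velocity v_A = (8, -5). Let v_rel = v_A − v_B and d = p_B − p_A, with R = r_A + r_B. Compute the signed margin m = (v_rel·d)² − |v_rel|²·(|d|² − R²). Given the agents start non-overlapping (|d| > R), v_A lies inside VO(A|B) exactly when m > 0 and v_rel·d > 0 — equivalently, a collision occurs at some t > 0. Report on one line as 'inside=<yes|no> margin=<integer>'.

d = (-16, 10),  |d|² = 356;  R = 8+5 = 13,  c = 356−13² = 187
v_rel = (11, -8),  |v_rel|² = 185;  v_rel·d = (11)·(-16) + (-8)·(10) = -256
185·t² + 512·t + 187 = 0  ⇒  m = (-256)² − 185·187 = 30941
m = 30941 > 0,  v_rel·d = -256 < 0  ⇒  outside

inside=no margin=30941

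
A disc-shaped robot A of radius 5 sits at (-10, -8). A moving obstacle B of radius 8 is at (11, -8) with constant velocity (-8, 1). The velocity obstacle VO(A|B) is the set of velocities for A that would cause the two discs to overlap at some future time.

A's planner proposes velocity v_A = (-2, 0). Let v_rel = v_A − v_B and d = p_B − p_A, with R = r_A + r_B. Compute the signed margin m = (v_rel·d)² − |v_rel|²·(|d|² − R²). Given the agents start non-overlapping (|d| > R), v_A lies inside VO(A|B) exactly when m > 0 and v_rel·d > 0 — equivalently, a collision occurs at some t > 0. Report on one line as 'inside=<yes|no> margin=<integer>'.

d = (21, 0),  |d|² = 441;  R = 5+8 = 13,  c = 441−13² = 272
v_rel = (6, -1),  |v_rel|² = 37;  v_rel·d = (6)·(21) + (-1)·(0) = 126
37·t² − 252·t + 272 = 0  ⇒  m = 126² − 37·272 = 5812
m = 5812 > 0,  v_rel·d = 126 > 0  ⇒  inside

inside=yes margin=5812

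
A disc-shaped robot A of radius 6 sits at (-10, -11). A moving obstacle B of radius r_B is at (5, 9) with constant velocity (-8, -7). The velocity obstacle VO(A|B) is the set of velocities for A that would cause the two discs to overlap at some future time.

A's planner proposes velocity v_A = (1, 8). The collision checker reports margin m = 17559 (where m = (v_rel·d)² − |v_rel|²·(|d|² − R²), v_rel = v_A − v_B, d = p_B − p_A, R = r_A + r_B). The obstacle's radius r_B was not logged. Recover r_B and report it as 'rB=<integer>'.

m = 17559
d = (15, 20);  v_rel = (9, 15),  |v_rel|² = 306
v_rel×d = (9)·(20) − (15)·(15) = -45
since m = R²·306 − (-45)²:  R² = (2025 + 17559) / 306 = 64
R = √64 = 8  ⇒  r_B = 8 − 6 = 2

rB=2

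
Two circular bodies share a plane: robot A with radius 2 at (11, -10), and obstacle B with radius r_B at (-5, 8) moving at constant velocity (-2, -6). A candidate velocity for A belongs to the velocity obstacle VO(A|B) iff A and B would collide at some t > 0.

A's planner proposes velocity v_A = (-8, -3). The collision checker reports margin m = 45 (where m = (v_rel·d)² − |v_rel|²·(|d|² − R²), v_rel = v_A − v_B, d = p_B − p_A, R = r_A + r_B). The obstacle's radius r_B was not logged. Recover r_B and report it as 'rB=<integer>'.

m = 45
d = (-16, 18);  v_rel = (-6, 3),  |v_rel|² = 45
v_rel×d = (-6)·(18) − (3)·(-16) = -60
since m = R²·45 − (-60)²:  R² = (3600 + 45) / 45 = 81
R = √81 = 9  ⇒  r_B = 9 − 2 = 7

rB=7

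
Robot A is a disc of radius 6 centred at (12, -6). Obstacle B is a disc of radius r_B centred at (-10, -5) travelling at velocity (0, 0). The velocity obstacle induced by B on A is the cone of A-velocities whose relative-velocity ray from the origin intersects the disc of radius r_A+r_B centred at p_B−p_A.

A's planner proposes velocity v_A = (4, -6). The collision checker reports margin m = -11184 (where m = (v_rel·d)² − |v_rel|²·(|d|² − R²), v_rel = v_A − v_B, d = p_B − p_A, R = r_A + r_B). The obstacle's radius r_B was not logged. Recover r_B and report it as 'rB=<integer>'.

m = -11184
d = (-22, 1);  v_rel = (4, -6),  |v_rel|² = 52
v_rel×d = (4)·(1) − (-6)·(-22) = -128
since m = R²·52 − (-128)²:  R² = (16384 + -11184) / 52 = 100
R = √100 = 10  ⇒  r_B = 10 − 6 = 4

rB=4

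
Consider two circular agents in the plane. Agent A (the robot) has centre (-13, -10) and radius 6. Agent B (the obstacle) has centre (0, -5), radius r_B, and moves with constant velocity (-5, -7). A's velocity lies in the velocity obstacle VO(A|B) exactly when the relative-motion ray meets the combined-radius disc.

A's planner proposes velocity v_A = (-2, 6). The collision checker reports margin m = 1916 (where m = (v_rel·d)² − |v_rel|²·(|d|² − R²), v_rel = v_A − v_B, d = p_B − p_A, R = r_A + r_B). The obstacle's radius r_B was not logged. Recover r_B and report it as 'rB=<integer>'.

m = 1916
d = (13, 5);  v_rel = (3, 13),  |v_rel|² = 178
v_rel×d = (3)·(5) − (13)·(13) = -154
since m = R²·178 − (-154)²:  R² = (23716 + 1916) / 178 = 144
R = √144 = 12  ⇒  r_B = 12 − 6 = 6

rB=6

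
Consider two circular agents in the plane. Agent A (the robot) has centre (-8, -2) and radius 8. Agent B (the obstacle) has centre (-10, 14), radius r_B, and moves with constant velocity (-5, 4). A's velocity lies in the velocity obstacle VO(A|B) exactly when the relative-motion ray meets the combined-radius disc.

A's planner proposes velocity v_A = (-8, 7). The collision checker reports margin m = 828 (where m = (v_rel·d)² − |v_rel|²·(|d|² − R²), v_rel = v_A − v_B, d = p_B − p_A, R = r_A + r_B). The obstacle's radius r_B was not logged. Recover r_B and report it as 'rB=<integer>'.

m = 828
d = (-2, 16);  v_rel = (-3, 3),  |v_rel|² = 18
v_rel×d = (-3)·(16) − (3)·(-2) = -42
since m = R²·18 − (-42)²:  R² = (1764 + 828) / 18 = 144
R = √144 = 12  ⇒  r_B = 12 − 8 = 4

rB=4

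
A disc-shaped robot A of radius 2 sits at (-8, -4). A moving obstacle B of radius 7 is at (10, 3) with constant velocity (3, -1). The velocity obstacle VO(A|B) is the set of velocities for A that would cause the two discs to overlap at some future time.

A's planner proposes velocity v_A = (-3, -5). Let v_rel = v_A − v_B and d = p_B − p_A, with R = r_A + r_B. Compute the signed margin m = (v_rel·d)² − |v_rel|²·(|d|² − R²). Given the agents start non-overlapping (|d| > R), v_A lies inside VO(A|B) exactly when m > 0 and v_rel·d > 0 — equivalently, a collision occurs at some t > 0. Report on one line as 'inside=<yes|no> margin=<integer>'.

d = (18, 7),  |d|² = 373;  R = 2+7 = 9,  c = 373−9² = 292
v_rel = (-6, -4),  |v_rel|² = 52;  v_rel·d = (-6)·(18) + (-4)·(7) = -136
52·t² + 272·t + 292 = 0  ⇒  m = (-136)² − 52·292 = 3312
m = 3312 > 0,  v_rel·d = -136 < 0  ⇒  outside

inside=no margin=3312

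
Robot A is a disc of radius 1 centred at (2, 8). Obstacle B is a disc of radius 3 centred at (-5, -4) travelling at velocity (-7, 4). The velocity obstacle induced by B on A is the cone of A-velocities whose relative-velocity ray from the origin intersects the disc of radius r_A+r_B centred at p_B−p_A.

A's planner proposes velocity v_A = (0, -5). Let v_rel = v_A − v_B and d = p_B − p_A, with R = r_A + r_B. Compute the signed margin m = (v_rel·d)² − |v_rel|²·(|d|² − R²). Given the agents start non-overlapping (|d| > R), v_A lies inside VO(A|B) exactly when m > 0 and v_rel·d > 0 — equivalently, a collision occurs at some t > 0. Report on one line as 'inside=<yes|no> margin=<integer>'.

d = (-7, -12),  |d|² = 193;  R = 1+3 = 4,  c = 193−4² = 177
v_rel = (7, -9),  |v_rel|² = 130;  v_rel·d = (7)·(-7) + (-9)·(-12) = 59
130·t² − 118·t + 177 = 0  ⇒  m = 59² − 130·177 = -19529
m = -19529 < 0,  v_rel·d = 59 > 0  ⇒  outside

inside=no margin=-19529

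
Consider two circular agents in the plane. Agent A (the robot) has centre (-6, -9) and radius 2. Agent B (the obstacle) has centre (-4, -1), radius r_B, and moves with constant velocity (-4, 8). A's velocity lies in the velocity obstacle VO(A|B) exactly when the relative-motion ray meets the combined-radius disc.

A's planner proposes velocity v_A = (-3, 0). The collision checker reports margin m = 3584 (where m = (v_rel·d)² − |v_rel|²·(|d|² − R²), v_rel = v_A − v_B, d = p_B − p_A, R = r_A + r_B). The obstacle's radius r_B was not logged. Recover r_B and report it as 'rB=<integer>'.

m = 3584
d = (2, 8);  v_rel = (1, -8),  |v_rel|² = 65
v_rel×d = (1)·(8) − (-8)·(2) = 24
since m = R²·65 − 24²:  R² = (576 + 3584) / 65 = 64
R = √64 = 8  ⇒  r_B = 8 − 2 = 6

rB=6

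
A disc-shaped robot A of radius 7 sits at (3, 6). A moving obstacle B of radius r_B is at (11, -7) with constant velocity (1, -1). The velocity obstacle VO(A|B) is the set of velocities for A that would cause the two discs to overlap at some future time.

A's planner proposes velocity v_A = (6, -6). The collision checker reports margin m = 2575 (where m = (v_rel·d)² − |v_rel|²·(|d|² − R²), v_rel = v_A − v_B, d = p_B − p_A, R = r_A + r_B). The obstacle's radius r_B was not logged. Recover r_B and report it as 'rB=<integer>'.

m = 2575
d = (8, -13);  v_rel = (5, -5),  |v_rel|² = 50
v_rel×d = (5)·(-13) − (-5)·(8) = -25
since m = R²·50 − (-25)²:  R² = (625 + 2575) / 50 = 64
R = √64 = 8  ⇒  r_B = 8 − 7 = 1

rB=1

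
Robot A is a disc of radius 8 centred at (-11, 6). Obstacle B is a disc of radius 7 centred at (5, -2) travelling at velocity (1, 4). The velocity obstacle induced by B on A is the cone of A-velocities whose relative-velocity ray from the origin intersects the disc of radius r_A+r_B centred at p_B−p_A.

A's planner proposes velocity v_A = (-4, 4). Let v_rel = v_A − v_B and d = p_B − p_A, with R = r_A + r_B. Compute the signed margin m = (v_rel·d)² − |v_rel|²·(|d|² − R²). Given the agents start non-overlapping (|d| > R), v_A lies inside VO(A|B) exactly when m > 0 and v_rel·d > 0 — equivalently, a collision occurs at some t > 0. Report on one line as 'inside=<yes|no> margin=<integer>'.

d = (16, -8),  |d|² = 320;  R = 8+7 = 15,  c = 320−15² = 95
v_rel = (-5, 0),  |v_rel|² = 25;  v_rel·d = (-5)·(16) + (0)·(-8) = -80
25·t² + 160·t + 95 = 0  ⇒  m = (-80)² − 25·95 = 4025
m = 4025 > 0,  v_rel·d = -80 < 0  ⇒  outside

inside=no margin=4025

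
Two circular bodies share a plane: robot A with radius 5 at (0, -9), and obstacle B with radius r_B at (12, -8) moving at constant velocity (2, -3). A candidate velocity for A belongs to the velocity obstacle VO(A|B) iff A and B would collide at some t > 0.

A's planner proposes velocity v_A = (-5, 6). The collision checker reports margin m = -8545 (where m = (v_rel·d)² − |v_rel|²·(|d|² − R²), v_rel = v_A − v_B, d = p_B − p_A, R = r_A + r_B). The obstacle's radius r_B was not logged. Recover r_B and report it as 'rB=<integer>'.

m = -8545
d = (12, 1);  v_rel = (-7, 9),  |v_rel|² = 130
v_rel×d = (-7)·(1) − (9)·(12) = -115
since m = R²·130 − (-115)²:  R² = (13225 + -8545) / 130 = 36
R = √36 = 6  ⇒  r_B = 6 − 5 = 1

rB=1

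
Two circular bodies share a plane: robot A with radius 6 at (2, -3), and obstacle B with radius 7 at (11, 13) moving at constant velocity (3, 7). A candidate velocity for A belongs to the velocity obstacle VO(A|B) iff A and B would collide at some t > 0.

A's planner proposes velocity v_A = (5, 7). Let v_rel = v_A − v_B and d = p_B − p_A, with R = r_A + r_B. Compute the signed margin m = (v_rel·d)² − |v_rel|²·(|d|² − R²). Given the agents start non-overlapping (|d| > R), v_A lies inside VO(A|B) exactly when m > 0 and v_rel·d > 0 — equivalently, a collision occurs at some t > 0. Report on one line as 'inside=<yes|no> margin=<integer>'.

d = (9, 16),  |d|² = 337;  R = 6+7 = 13,  c = 337−13² = 168
v_rel = (2, 0),  |v_rel|² = 4;  v_rel·d = (2)·(9) + (0)·(16) = 18
4·t² − 36·t + 168 = 0  ⇒  m = 18² − 4·168 = -348
m = -348 < 0,  v_rel·d = 18 > 0  ⇒  outside

inside=no margin=-348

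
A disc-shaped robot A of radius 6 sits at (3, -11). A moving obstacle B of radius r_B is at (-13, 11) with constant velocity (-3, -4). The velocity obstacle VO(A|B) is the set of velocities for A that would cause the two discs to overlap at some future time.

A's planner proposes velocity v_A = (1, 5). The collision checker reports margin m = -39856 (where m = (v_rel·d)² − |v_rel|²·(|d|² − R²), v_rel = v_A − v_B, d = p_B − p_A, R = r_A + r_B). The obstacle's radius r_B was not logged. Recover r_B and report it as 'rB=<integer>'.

m = -39856
d = (-16, 22);  v_rel = (4, 9),  |v_rel|² = 97
v_rel×d = (4)·(22) − (9)·(-16) = 232
since m = R²·97 − 232²:  R² = (53824 + -39856) / 97 = 144
R = √144 = 12  ⇒  r_B = 12 − 6 = 6

rB=6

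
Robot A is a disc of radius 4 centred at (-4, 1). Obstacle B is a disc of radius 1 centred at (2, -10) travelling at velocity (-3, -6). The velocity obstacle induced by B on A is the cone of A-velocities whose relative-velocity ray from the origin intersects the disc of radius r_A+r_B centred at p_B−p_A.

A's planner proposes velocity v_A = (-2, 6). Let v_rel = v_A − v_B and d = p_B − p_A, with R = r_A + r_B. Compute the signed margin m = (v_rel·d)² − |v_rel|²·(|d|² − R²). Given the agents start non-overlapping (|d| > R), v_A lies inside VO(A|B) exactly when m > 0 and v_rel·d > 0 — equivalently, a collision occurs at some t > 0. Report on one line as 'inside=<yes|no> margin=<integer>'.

d = (6, -11),  |d|² = 157;  R = 4+1 = 5,  c = 157−5² = 132
v_rel = (1, 12),  |v_rel|² = 145;  v_rel·d = (1)·(6) + (12)·(-11) = -126
145·t² + 252·t + 132 = 0  ⇒  m = (-126)² − 145·132 = -3264
m = -3264 < 0,  v_rel·d = -126 < 0  ⇒  outside

inside=no margin=-3264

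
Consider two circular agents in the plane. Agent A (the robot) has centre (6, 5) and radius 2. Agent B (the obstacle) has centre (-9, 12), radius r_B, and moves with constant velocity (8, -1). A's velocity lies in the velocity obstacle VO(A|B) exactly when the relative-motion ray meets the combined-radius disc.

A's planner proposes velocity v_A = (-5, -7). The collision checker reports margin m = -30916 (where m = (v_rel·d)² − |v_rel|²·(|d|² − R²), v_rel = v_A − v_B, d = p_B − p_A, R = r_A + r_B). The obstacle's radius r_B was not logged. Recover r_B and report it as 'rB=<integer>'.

m = -30916
d = (-15, 7);  v_rel = (-13, -6),  |v_rel|² = 205
v_rel×d = (-13)·(7) − (-6)·(-15) = -181
since m = R²·205 − (-181)²:  R² = (32761 + -30916) / 205 = 9
R = √9 = 3  ⇒  r_B = 3 − 2 = 1

rB=1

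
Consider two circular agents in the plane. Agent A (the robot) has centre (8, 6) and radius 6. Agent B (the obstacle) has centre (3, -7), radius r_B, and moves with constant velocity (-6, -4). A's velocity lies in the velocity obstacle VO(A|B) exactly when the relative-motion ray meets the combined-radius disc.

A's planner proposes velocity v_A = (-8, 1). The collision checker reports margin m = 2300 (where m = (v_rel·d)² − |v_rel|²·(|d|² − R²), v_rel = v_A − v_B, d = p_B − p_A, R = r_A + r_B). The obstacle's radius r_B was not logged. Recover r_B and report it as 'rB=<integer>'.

m = 2300
d = (-5, -13);  v_rel = (-2, 5),  |v_rel|² = 29
v_rel×d = (-2)·(-13) − (5)·(-5) = 51
since m = R²·29 − 51²:  R² = (2601 + 2300) / 29 = 169
R = √169 = 13  ⇒  r_B = 13 − 6 = 7

rB=7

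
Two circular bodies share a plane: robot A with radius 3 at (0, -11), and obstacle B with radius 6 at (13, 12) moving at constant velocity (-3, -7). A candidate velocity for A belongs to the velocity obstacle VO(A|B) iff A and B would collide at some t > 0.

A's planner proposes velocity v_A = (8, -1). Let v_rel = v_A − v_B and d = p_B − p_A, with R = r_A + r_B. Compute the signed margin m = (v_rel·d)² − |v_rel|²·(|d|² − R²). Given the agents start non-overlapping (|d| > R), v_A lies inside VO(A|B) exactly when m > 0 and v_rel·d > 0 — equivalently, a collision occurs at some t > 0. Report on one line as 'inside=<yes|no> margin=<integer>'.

d = (13, 23),  |d|² = 698;  R = 3+6 = 9,  c = 698−9² = 617
v_rel = (11, 6),  |v_rel|² = 157;  v_rel·d = (11)·(13) + (6)·(23) = 281
157·t² − 562·t + 617 = 0  ⇒  m = 281² − 157·617 = -17908
m = -17908 < 0,  v_rel·d = 281 > 0  ⇒  outside

inside=no margin=-17908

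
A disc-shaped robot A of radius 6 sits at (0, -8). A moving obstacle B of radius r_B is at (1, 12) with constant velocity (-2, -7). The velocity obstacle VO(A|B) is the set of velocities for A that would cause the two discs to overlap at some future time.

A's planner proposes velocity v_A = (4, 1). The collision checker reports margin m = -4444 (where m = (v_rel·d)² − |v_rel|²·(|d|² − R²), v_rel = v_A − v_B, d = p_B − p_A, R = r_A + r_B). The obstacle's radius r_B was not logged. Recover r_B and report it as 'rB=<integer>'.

m = -4444
d = (1, 20);  v_rel = (6, 8),  |v_rel|² = 100
v_rel×d = (6)·(20) − (8)·(1) = 112
since m = R²·100 − 112²:  R² = (12544 + -4444) / 100 = 81
R = √81 = 9  ⇒  r_B = 9 − 6 = 3

rB=3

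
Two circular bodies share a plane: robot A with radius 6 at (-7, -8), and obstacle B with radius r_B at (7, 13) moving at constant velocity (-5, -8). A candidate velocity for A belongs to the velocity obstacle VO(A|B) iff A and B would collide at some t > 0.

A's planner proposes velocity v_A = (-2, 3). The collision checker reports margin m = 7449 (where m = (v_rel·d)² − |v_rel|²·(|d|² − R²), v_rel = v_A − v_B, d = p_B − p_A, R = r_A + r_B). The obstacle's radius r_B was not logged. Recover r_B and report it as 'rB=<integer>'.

m = 7449
d = (14, 21);  v_rel = (3, 11),  |v_rel|² = 130
v_rel×d = (3)·(21) − (11)·(14) = -91
since m = R²·130 − (-91)²:  R² = (8281 + 7449) / 130 = 121
R = √121 = 11  ⇒  r_B = 11 − 6 = 5

rB=5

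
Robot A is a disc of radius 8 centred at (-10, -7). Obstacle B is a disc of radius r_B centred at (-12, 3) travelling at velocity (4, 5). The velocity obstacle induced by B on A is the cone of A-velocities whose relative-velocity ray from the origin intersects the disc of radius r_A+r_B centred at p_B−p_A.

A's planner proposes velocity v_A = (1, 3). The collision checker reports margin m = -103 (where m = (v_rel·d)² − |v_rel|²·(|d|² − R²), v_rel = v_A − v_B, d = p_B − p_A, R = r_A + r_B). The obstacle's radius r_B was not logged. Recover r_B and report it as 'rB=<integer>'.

m = -103
d = (-2, 10);  v_rel = (-3, -2),  |v_rel|² = 13
v_rel×d = (-3)·(10) − (-2)·(-2) = -34
since m = R²·13 − (-34)²:  R² = (1156 + -103) / 13 = 81
R = √81 = 9  ⇒  r_B = 9 − 8 = 1

rB=1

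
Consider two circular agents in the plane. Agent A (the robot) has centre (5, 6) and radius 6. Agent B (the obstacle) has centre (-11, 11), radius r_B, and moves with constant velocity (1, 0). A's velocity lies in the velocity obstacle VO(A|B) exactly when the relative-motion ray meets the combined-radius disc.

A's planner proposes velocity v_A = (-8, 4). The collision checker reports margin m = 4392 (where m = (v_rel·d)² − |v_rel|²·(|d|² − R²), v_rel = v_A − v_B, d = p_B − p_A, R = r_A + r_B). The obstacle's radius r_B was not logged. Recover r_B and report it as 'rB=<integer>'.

m = 4392
d = (-16, 5);  v_rel = (-9, 4),  |v_rel|² = 97
v_rel×d = (-9)·(5) − (4)·(-16) = 19
since m = R²·97 − 19²:  R² = (361 + 4392) / 97 = 49
R = √49 = 7  ⇒  r_B = 7 − 6 = 1

rB=1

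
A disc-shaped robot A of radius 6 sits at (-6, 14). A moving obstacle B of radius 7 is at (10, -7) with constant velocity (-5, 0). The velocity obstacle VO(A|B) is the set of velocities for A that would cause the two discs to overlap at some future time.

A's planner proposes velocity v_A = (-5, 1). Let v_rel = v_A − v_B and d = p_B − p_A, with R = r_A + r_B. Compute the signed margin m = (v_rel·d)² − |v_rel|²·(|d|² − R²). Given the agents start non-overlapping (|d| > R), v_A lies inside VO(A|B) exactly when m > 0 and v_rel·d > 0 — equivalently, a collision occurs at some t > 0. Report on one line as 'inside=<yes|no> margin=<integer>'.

d = (16, -21),  |d|² = 697;  R = 6+7 = 13,  c = 697−13² = 528
v_rel = (0, 1),  |v_rel|² = 1;  v_rel·d = (0)·(16) + (1)·(-21) = -21
1·t² + 42·t + 528 = 0  ⇒  m = (-21)² − 1·528 = -87
m = -87 < 0,  v_rel·d = -21 < 0  ⇒  outside

inside=no margin=-87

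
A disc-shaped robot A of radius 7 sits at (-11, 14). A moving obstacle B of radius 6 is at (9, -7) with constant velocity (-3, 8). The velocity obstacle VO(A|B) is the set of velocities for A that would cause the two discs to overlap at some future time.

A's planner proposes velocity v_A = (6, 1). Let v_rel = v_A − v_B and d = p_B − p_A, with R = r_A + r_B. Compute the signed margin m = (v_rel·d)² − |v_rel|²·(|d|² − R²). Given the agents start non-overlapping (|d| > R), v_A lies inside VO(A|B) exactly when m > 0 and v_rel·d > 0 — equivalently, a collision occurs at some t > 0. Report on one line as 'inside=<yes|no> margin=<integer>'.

d = (20, -21),  |d|² = 841;  R = 7+6 = 13,  c = 841−13² = 672
v_rel = (9, -7),  |v_rel|² = 130;  v_rel·d = (9)·(20) + (-7)·(-21) = 327
130·t² − 654·t + 672 = 0  ⇒  m = 327² − 130·672 = 19569
m = 19569 > 0,  v_rel·d = 327 > 0  ⇒  inside

inside=yes margin=19569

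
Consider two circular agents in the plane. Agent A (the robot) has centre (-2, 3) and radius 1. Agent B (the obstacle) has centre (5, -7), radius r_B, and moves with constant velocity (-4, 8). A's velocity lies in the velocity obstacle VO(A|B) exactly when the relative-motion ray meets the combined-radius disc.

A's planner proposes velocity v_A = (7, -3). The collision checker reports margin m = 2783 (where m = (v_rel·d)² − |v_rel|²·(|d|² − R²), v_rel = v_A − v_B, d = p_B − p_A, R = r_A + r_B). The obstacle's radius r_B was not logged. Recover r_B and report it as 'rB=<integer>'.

m = 2783
d = (7, -10);  v_rel = (11, -11),  |v_rel|² = 242
v_rel×d = (11)·(-10) − (-11)·(7) = -33
since m = R²·242 − (-33)²:  R² = (1089 + 2783) / 242 = 16
R = √16 = 4  ⇒  r_B = 4 − 1 = 3

rB=3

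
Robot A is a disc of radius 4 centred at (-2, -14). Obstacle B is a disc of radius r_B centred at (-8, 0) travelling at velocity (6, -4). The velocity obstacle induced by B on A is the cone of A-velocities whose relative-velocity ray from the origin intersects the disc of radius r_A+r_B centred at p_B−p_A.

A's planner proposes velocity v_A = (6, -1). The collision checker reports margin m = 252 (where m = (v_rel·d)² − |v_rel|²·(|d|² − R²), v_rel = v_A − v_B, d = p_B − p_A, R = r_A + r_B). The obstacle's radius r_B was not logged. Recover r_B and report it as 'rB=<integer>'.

m = 252
d = (-6, 14);  v_rel = (0, 3),  |v_rel|² = 9
v_rel×d = (0)·(14) − (3)·(-6) = 18
since m = R²·9 − 18²:  R² = (324 + 252) / 9 = 64
R = √64 = 8  ⇒  r_B = 8 − 4 = 4

rB=4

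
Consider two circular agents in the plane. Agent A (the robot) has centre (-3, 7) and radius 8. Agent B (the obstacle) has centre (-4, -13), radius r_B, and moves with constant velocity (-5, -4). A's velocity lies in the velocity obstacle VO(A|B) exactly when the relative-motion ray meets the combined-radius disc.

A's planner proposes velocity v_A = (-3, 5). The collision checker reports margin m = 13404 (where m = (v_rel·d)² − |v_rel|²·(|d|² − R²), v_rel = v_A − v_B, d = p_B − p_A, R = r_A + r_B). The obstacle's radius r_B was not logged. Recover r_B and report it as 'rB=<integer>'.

m = 13404
d = (-1, -20);  v_rel = (2, 9),  |v_rel|² = 85
v_rel×d = (2)·(-20) − (9)·(-1) = -31
since m = R²·85 − (-31)²:  R² = (961 + 13404) / 85 = 169
R = √169 = 13  ⇒  r_B = 13 − 8 = 5

rB=5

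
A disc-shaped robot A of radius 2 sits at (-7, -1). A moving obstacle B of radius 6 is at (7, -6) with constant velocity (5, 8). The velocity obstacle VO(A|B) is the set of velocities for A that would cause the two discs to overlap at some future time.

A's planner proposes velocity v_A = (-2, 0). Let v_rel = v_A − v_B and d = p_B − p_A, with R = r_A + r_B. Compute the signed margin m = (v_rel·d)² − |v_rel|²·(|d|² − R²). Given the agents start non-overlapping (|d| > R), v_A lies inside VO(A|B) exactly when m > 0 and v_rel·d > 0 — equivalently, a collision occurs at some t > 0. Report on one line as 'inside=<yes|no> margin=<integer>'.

d = (14, -5),  |d|² = 221;  R = 2+6 = 8,  c = 221−8² = 157
v_rel = (-7, -8),  |v_rel|² = 113;  v_rel·d = (-7)·(14) + (-8)·(-5) = -58
113·t² + 116·t + 157 = 0  ⇒  m = (-58)² − 113·157 = -14377
m = -14377 < 0,  v_rel·d = -58 < 0  ⇒  outside

inside=no margin=-14377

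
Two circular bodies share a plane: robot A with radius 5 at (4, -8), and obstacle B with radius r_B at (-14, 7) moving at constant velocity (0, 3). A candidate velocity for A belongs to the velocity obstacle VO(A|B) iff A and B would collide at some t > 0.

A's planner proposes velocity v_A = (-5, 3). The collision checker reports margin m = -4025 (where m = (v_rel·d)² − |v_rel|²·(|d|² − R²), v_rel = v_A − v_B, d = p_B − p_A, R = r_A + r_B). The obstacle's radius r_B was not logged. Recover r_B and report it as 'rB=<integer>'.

m = -4025
d = (-18, 15);  v_rel = (-5, 0),  |v_rel|² = 25
v_rel×d = (-5)·(15) − (0)·(-18) = -75
since m = R²·25 − (-75)²:  R² = (5625 + -4025) / 25 = 64
R = √64 = 8  ⇒  r_B = 8 − 5 = 3

rB=3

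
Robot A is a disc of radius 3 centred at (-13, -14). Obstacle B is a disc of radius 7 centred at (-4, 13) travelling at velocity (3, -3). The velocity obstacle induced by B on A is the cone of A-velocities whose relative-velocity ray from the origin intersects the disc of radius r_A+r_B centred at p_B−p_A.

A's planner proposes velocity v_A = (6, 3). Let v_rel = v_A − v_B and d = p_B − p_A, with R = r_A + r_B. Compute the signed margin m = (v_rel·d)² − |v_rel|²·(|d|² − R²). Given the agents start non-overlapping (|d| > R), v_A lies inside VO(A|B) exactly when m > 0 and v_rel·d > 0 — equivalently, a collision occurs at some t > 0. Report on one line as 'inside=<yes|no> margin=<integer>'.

d = (9, 27),  |d|² = 810;  R = 3+7 = 10,  c = 810−10² = 710
v_rel = (3, 6),  |v_rel|² = 45;  v_rel·d = (3)·(9) + (6)·(27) = 189
45·t² − 378·t + 710 = 0  ⇒  m = 189² − 45·710 = 3771
m = 3771 > 0,  v_rel·d = 189 > 0  ⇒  inside

inside=yes margin=3771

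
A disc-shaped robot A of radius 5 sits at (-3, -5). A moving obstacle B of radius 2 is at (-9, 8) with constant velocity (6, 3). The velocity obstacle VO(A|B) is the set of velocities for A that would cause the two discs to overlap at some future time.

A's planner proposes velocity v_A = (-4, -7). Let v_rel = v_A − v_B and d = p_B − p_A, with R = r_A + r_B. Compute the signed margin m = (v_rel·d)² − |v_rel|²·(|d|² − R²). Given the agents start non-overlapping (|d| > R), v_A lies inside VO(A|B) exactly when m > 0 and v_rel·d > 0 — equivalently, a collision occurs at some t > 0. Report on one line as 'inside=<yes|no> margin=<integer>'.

d = (-6, 13),  |d|² = 205;  R = 5+2 = 7,  c = 205−7² = 156
v_rel = (-10, -10),  |v_rel|² = 200;  v_rel·d = (-10)·(-6) + (-10)·(13) = -70
200·t² + 140·t + 156 = 0  ⇒  m = (-70)² − 200·156 = -26300
m = -26300 < 0,  v_rel·d = -70 < 0  ⇒  outside

inside=no margin=-26300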